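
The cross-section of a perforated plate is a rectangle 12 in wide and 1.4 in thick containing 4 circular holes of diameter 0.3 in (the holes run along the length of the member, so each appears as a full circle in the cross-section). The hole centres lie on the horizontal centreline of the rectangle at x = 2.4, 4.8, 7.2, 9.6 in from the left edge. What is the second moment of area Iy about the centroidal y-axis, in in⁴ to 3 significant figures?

Iy ≈ 200 in⁴

Split into non-overlapping primitives; take the origin at the lower-left of the bounding box.
Plate: 12 × 1.4, A = 16.8 in², x = 6 in, Ī = 201.6 in⁴.
Hole 1 (subtracted): ⌀0.3, A = 0.070686 in², x = 2.4 in, Ī = 0.00039761 in⁴.
Hole 2 (subtracted): ⌀0.3, A = 0.070686 in², x = 4.8 in, Ī = 0.00039761 in⁴.
Hole 3 (subtracted): ⌀0.3, A = 0.070686 in², x = 7.2 in, Ī = 0.00039761 in⁴.
Hole 4 (subtracted): ⌀0.3, A = 0.070686 in², x = 9.6 in, Ī = 0.00039761 in⁴.
By symmetry the centroid is at mid-width, x̄ = 6 in.
Transfer each piece to the centroidal y-axis using Ī + A·d² with d = x − 6:
  plate: d = 0 in → contributes +201.6 in⁴
  hole 1: d = -3.6 in → contributes −0.91649 in⁴
  hole 2: d = -1.2 in → contributes −0.10219 in⁴
  hole 3: d = 1.2 in → contributes −0.10219 in⁴
  hole 4: d = 3.6 in → contributes −0.91649 in⁴
Total I = 199.56 in⁴.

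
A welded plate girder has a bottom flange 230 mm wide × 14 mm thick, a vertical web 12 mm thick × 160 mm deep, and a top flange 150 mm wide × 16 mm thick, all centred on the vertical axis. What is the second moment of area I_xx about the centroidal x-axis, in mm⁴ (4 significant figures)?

Decompose the section into non-overlapping parts with the origin at the bottom-left of its bounding rectangle.
Bottom plate: 230 × 14, A = 3 220 mm², y = 7 mm, Ī = 52593.3 mm⁴.
Web plate: 12 × 160, A = 1 920 mm², y = 94 mm, Ī = 4 096 000 mm⁴.
Top plate: 150 × 16, A = 2 400 mm², y = 182 mm, Ī = 51 200 mm⁴.
Centroid: ȳ = ΣA·y / ΣA = 84.8568 mm.
Transfer each piece to the centroidal x-axis using Ī + A·d² with d = y − 84.8568:
  bottom plate: d = -77.8568 mm → contributes +19 571 189 mm⁴
  web plate: d = 9.14324 mm → contributes +4 256 510 mm⁴
  top plate: d = 97.1432 mm → contributes +22 699 540 mm⁴
Total I = 46 527 239 mm⁴.

I_xx ≈ 4.653 × 10⁷ mm⁴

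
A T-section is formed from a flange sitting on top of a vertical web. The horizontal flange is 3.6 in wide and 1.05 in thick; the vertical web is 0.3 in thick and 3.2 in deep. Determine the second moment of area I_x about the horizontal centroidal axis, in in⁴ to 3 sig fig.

Decompose the section into non-overlapping parts with the origin at the bottom-left of its bounding rectangle.
Flange: 3.6 × 1.05, A = 3.78 in², y = 3.725 in, Ī = 0.34729 in⁴.
Web: 0.3 × 3.2, A = 0.96 in², y = 1.6 in, Ī = 0.8192 in⁴.
Centroid: ȳ = ΣA·y / ΣA = 3.2946 in.
Transfer each piece to the horizontal centroidal axis using Ī + A·d² with d = y − 3.2946:
  flange: d = 0.43038 in → contributes +1.0474 in⁴
  web: d = -1.6946 in → contributes +3.5761 in⁴
Total I = 4.6235 in⁴.

I_x ≈ 4.62 in⁴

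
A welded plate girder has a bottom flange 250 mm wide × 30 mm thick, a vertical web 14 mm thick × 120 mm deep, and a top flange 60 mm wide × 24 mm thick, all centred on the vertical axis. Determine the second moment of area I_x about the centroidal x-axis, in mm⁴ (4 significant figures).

Break the section into simple shapes (no overlaps), measuring from the bottom-left corner of the bounding box.
Bottom plate: 250 × 30, A = 7 500 mm², y = 15 mm, Ī = 562 500 mm⁴.
Web plate: 14 × 120, A = 1 680 mm², y = 90 mm, Ī = 2 016 000 mm⁴.
Top plate: 60 × 24, A = 1 440 mm², y = 162 mm, Ī = 69 120 mm⁴.
Centroid: ȳ = ΣA·y / ΣA = 46.7966 mm.
Transfer each piece to the centroidal x-axis using Ī + A·d² with d = y − 46.7966:
  bottom plate: d = -31.7966 mm → contributes +8 145 183 mm⁴
  web plate: d = 43.2034 mm → contributes +5 151 775 mm⁴
  top plate: d = 115.203 mm → contributes +19 180 542 mm⁴
Total I = 32 477 501 mm⁴.

I_x ≈ 3.248 × 10⁷ mm⁴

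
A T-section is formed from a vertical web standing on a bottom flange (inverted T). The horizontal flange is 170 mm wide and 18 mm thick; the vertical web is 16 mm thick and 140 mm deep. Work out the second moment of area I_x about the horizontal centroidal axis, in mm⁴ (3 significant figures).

Decompose the section into non-overlapping parts with the origin at the bottom-left of its bounding rectangle.
Flange: 170 × 18, A = 3 060 mm², y = 9 mm, Ī = 82 620 mm⁴.
Web: 16 × 140, A = 2 240 mm², y = 88 mm, Ī = 3 658 667 mm⁴.
Centroid: ȳ = ΣA·y / ΣA = 42.389 mm.
Transfer each piece to the horizontal centroidal axis using Ī + A·d² with d = y − 42.389:
  flange: d = -33.389 mm → contributes +3 493 920 mm⁴
  web: d = 45.611 mm → contributes +8 318 746 mm⁴
Total I = 11 812 666 mm⁴.

I_x ≈ 1.18 × 10⁷ mm⁴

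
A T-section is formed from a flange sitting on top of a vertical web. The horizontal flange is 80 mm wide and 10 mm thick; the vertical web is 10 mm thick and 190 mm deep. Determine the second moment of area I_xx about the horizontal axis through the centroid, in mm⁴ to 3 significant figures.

I_xx ≈ 1.14 × 10⁷ mm⁴

Split into non-overlapping primitives; take the origin at the lower-left of the bounding box.
Flange: 80 × 10, A = 800 mm², y = 195 mm, Ī = 6666.7 mm⁴.
Web: 10 × 190, A = 1 900 mm², y = 95 mm, Ī = 5 715 833 mm⁴.
Centroid: ȳ = ΣA·y / ΣA = 124.63 mm.
Transfer each piece to the horizontal axis through the centroid using Ī + A·d² with d = y − 124.63:
  flange: d = 70.37 mm → contributes +3 968 258 mm⁴
  web: d = -29.63 mm → contributes +7 383 872 mm⁴
Total I = 11 352 130 mm⁴.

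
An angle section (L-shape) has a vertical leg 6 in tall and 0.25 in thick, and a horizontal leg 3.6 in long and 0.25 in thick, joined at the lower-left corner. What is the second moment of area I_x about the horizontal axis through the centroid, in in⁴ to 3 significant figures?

I_x ≈ 8.95 in⁴

Break the section into simple shapes (no overlaps), measuring from the bottom-left corner of the bounding box.
Vertical leg: 0.25 × 6, A = 1.5 in², y = 3 in, Ī = 4.5 in⁴.
Horizontal leg (remainder): 3.35 × 0.25, A = 0.8375 in², y = 0.125 in, Ī = 0.004362 in⁴.
Centroid: ȳ = ΣA·y / ΣA = 1.9699 in.
Transfer each piece to the horizontal axis through the centroid using Ī + A·d² with d = y − 1.9699:
  vertical leg: d = 1.0301 in → contributes +6.0916 in⁴
  horizontal leg (remainder): d = -1.8449 in → contributes +2.855 in⁴
Total I = 8.9466 in⁴.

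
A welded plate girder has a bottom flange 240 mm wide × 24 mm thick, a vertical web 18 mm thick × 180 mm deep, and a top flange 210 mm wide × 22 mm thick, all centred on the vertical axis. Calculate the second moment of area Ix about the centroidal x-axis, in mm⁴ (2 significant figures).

Ix ≈ 1.2 × 10⁸ mm⁴

Decompose the section into non-overlapping parts with the origin at the bottom-left of its bounding rectangle.
Bottom plate: 240 × 24, A = 5 760 mm², y = 12 mm, Ī = 276 480 mm⁴.
Web plate: 18 × 180, A = 3 240 mm², y = 114 mm, Ī = 8 748 000 mm⁴.
Top plate: 210 × 22, A = 4 620 mm², y = 215 mm, Ī = 186 340 mm⁴.
Centroid: ȳ = ΣA·y / ΣA = 105.1 mm.
Transfer each piece to the centroidal x-axis using Ī + A·d² with d = y − 105.1:
  bottom plate: d = -93.12 mm → contributes +50 226 958 mm⁴
  web plate: d = 8.877 mm → contributes +9 003 296 mm⁴
  top plate: d = 109.9 mm → contributes +55 963 039 mm⁴
Total I = 115 193 293 mm⁴.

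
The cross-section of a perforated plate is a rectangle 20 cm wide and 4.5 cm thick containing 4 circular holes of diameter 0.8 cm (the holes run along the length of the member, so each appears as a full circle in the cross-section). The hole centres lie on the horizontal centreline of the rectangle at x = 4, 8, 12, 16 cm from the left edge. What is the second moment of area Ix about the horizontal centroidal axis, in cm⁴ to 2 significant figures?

Split into non-overlapping primitives; take the origin at the lower-left of the bounding box.
Plate: 20 × 4.5, A = 90 cm², y = 2.25 cm, Ī = 151.9 cm⁴.
Hole 1 (subtracted): ⌀0.8, A = 0.5027 cm², y = 2.25 cm, Ī = 0.02011 cm⁴.
Hole 2 (subtracted): ⌀0.8, A = 0.5027 cm², y = 2.25 cm, Ī = 0.02011 cm⁴.
Hole 3 (subtracted): ⌀0.8, A = 0.5027 cm², y = 2.25 cm, Ī = 0.02011 cm⁴.
Hole 4 (subtracted): ⌀0.8, A = 0.5027 cm², y = 2.25 cm, Ī = 0.02011 cm⁴.
By symmetry the centroid is at mid-height, ȳ = 2.25 cm.
All pieces are centred on the horizontal centroidal axis, so I = ΣĪ (holes subtracted) = 151.8 cm⁴.

Ix ≈ 150 cm⁴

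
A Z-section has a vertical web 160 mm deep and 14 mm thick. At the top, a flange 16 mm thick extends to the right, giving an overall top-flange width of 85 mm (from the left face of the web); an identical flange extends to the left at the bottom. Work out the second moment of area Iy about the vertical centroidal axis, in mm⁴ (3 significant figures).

Iy ≈ 5.09 × 10⁶ mm⁴

Split into non-overlapping primitives; take the origin at the lower-left of the bounding box.
Web: 14 × 160, A = 2 240 mm², x = 78 mm, Ī = 36 587 mm⁴.
Top flange (beyond web): 71 × 16, A = 1 136 mm², x = 120.5 mm, Ī = 477 215 mm⁴.
Bottom flange (beyond web): 71 × 16, A = 1 136 mm², x = 35.5 mm, Ī = 477 215 mm⁴.
Centroid: x̄ = ΣA·x / ΣA = 78 mm.
Transfer each piece to the vertical centroidal axis using Ī + A·d² with d = x − 78:
  web: d = 0 mm → contributes +36 587 mm⁴
  top flange (beyond web): d = 42.5 mm → contributes +2 529 115 mm⁴
  bottom flange (beyond web): d = -42.5 mm → contributes +2 529 115 mm⁴
Total I = 5 094 816 mm⁴.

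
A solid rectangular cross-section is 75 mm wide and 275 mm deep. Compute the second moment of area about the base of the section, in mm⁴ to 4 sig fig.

The section: 75 × 275, A = 20 625 mm², y = 137.5 mm, Ī = 129 980 469 mm⁴.
Transfer it to the bottom edge using Ī + A·d² with d = y − 0:
  the section: d = 137.5 mm → contributes +519 921 875 mm⁴
Total I = 519 921 875 mm⁴.

I_base ≈ 5.199 × 10⁸ mm⁴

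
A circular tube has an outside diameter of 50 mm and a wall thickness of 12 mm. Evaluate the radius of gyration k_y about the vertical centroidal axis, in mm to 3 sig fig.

k_y ≈ 14.1 mm

Decompose the section into non-overlapping parts with the origin at the bottom-left of its bounding rectangle.
Outer circle: ⌀50, A = 1963.5 mm², x = 25 mm, Ī = 306 796 mm⁴.
Bore (subtracted): ⌀26, A = 530.93 mm², x = 25 mm, Ī = 22 432 mm⁴.
By symmetry the centroid is at mid-width, x̄ = 25 mm.
All pieces are centred on the vertical centroidal axis, so I = ΣĪ (holes subtracted) = 284 364 mm⁴.
Radius of gyration: k = √(I/A) = √(284 364 / 1432.6) = 14.089 mm.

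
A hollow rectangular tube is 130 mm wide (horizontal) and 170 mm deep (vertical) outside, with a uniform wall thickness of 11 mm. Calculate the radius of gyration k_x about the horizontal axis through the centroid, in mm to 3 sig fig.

Decompose the section into non-overlapping parts with the origin at the bottom-left of its bounding rectangle.
Outer rectangle: 130 × 170, A = 22 100 mm², y = 85 mm, Ī = 53 224 167 mm⁴.
Inner void (subtracted): 108 × 148, A = 15 984 mm², y = 85 mm, Ī = 29 176 128 mm⁴.
By symmetry the centroid is at mid-height, ȳ = 85 mm.
All pieces are centred on the horizontal axis through the centroid, so I = ΣĪ (holes subtracted) = 24 048 039 mm⁴.
Radius of gyration: k = √(I/A) = √(24 048 039 / 6 116) = 62.706 mm.

k_x ≈ 62.7 mm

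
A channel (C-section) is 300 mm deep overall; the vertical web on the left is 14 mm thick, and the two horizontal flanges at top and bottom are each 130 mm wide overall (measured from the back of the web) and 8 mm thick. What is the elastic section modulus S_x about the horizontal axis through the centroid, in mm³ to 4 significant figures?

Split into non-overlapping primitives; take the origin at the lower-left of the bounding box.
Web: 14 × 300, A = 4 200 mm², y = 150 mm, Ī = 31 500 000 mm⁴.
Top flange (beyond web): 116 × 8, A = 928 mm², y = 296 mm, Ī = 4949.33 mm⁴.
Bottom flange (beyond web): 116 × 8, A = 928 mm², y = 4 mm, Ī = 4949.33 mm⁴.
By symmetry the centroid is at mid-height, ȳ = 150 mm.
Transfer each piece to the horizontal axis through the centroid using Ī + A·d² with d = y − 150:
  web: d = 0 mm → contributes +31 500 000 mm⁴
  top flange (beyond web): d = 146 mm → contributes +19 786 197 mm⁴
  bottom flange (beyond web): d = -146 mm → contributes +19 786 197 mm⁴
Total I = 71 072 395 mm⁴.
Extreme fibre distance c = 150 mm; S = I/c = 473 816 mm³.

S_x ≈ 4.738 × 10⁵ mm³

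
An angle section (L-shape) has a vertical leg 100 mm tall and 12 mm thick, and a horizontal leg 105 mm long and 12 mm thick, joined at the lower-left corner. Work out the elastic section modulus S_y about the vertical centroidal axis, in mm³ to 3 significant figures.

Decompose the section into non-overlapping parts with the origin at the bottom-left of its bounding rectangle.
Vertical leg: 12 × 100, A = 1 200 mm², x = 6 mm, Ī = 14 400 mm⁴.
Horizontal leg (remainder): 93 × 12, A = 1 116 mm², x = 58.5 mm, Ī = 804 357 mm⁴.
Centroid: x̄ = ΣA·x / ΣA = 31.298 mm.
Transfer each piece to the vertical centroidal axis using Ī + A·d² with d = x − 31.298:
  vertical leg: d = -25.298 mm → contributes +782 382 mm⁴
  horizontal leg (remainder): d = 27.202 mm → contributes +1 630 144 mm⁴
Total I = 2 412 526 mm⁴.
Extreme fibre distance c = 73.702 mm; S = I/c = 32 733 mm³.

S_y ≈ 3.27 × 10⁴ mm³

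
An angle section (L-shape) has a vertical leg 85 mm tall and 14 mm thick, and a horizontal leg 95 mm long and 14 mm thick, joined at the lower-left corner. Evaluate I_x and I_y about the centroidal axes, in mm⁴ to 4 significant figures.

I_x ≈ 1.467 × 10⁶ mm⁴, I_y ≈ 1.950 × 10⁶ mm⁴

Treat the section as a set of non-overlapping primitives; coordinates are from the bounding-box lower-left.
Vertical leg: 14 × 85, A = 1 190 mm², y = 42.5 mm, Ī = 716 479 mm⁴.
Horizontal leg (remainder): 81 × 14, A = 1 134 mm², y = 7 mm, Ī = 18 522 mm⁴.
Centroid: ȳ = ΣA·y / ΣA = 25.1777 mm.
Transfer each piece to the centroidal x-axis using Ī + A·d² with d = y − 25.1777:
  vertical leg: d = 17.3223 mm → contributes +1 073 553 mm⁴
  horizontal leg (remainder): d = -18.1777 mm → contributes +393 229 mm⁴
Total I = 1 466 781 mm⁴.
For the y-axis: x̄ = 30.1777 mm.
Repeating about the centroidal y-axis gives I_y = 1 949 571 mm⁴.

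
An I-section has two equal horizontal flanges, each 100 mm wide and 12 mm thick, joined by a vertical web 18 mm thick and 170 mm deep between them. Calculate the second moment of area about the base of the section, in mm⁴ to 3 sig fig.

I_base ≈ 7.86 × 10⁷ mm⁴

Split into non-overlapping primitives; take the origin at the lower-left of the bounding box.
Bottom flange: 100 × 12, A = 1 200 mm², y = 6 mm, Ī = 14 400 mm⁴.
Web: 18 × 170, A = 3 060 mm², y = 97 mm, Ī = 7 369 500 mm⁴.
Top flange: 100 × 12, A = 1 200 mm², y = 188 mm, Ī = 14 400 mm⁴.
Transfer each piece to the base of the section using Ī + A·d² with d = y − 0:
  bottom flange: d = 6 mm → contributes +57 600 mm⁴
  web: d = 97 mm → contributes +36 161 040 mm⁴
  top flange: d = 188 mm → contributes +42 427 200 mm⁴
Total I = 78 645 840 mm⁴.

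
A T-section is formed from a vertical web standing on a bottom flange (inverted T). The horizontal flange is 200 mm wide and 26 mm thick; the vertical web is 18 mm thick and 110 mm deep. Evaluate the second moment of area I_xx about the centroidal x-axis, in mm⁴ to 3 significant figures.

Split into non-overlapping primitives; take the origin at the lower-left of the bounding box.
Flange: 200 × 26, A = 5 200 mm², y = 13 mm, Ī = 292 933 mm⁴.
Web: 18 × 110, A = 1 980 mm², y = 81 mm, Ī = 1 996 500 mm⁴.
Centroid: ȳ = ΣA·y / ΣA = 31.752 mm.
Transfer each piece to the centroidal x-axis using Ī + A·d² with d = y − 31.752:
  flange: d = -18.752 mm → contributes +2 121 466 mm⁴
  web: d = 49.248 mm → contributes +6 798 706 mm⁴
Total I = 8 920 172 mm⁴.

I_xx ≈ 8.92 × 10⁶ mm⁴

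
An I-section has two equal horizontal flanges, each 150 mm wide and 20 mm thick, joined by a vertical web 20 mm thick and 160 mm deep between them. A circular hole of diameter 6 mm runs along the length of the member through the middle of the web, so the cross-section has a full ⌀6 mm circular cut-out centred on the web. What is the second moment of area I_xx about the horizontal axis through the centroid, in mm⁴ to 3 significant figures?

I_xx ≈ 5.56 × 10⁷ mm⁴

Split into non-overlapping primitives; take the origin at the lower-left of the bounding box.
Bottom flange: 150 × 20, A = 3 000 mm², y = 10 mm, Ī = 100 000 mm⁴.
Web: 20 × 160, A = 3 200 mm², y = 100 mm, Ī = 6 826 667 mm⁴.
Top flange: 150 × 20, A = 3 000 mm², y = 190 mm, Ī = 100 000 mm⁴.
Hole (subtracted): ⌀6, A = 28.274 mm², y = 100 mm, Ī = 63.617 mm⁴.
By symmetry the centroid is at mid-height, ȳ = 100 mm.
Transfer each piece to the horizontal axis through the centroid using Ī + A·d² with d = y − 100:
  bottom flange: d = -90 mm → contributes +24 400 000 mm⁴
  web: d = 0 mm → contributes +6 826 667 mm⁴
  top flange: d = 90 mm → contributes +24 400 000 mm⁴
  hole: d = 0 mm → contributes −63.617 mm⁴
Total I = 55 626 603 mm⁴.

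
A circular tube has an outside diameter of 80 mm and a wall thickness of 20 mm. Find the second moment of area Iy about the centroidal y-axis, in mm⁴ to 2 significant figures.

Iy ≈ 1.9 × 10⁶ mm⁴

Decompose the section into non-overlapping parts with the origin at the bottom-left of its bounding rectangle.
Outer circle: ⌀80, A = 5 027 mm², x = 40 mm, Ī = 2 010 619 mm⁴.
Bore (subtracted): ⌀40, A = 1 257 mm², x = 40 mm, Ī = 125 664 mm⁴.
By symmetry the centroid is at mid-width, x̄ = 40 mm.
All pieces are centred on the centroidal y-axis, so I = ΣĪ (holes subtracted) = 1 884 956 mm⁴.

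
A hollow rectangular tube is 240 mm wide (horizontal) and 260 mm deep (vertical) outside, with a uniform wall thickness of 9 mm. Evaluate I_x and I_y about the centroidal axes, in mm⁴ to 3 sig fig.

I_x ≈ 8.93 × 10⁷ mm⁴, I_y ≈ 7.89 × 10⁷ mm⁴

Break the section into simple shapes (no overlaps), measuring from the bottom-left corner of the bounding box.
Outer rectangle: 240 × 260, A = 62 400 mm², y = 130 mm, Ī = 351 520 000 mm⁴.
Inner void (subtracted): 222 × 242, A = 53 724 mm², y = 130 mm, Ī = 262 191 028 mm⁴.
By symmetry the centroid is at mid-height, ȳ = 130 mm.
All pieces are centred on the centroidal x-axis, so I = ΣĪ (holes subtracted) = 89 328 972 mm⁴.
Repeating about the centroidal y-axis gives I_y = 78 875 532 mm⁴.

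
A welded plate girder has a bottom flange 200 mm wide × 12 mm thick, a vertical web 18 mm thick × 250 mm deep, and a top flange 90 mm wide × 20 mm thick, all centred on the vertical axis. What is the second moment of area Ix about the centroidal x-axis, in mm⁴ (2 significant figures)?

Ix ≈ 9.7 × 10⁷ mm⁴

Break the section into simple shapes (no overlaps), measuring from the bottom-left corner of the bounding box.
Bottom plate: 200 × 12, A = 2 400 mm², y = 6 mm, Ī = 28 800 mm⁴.
Web plate: 18 × 250, A = 4 500 mm², y = 137 mm, Ī = 23 437 500 mm⁴.
Top plate: 90 × 20, A = 1 800 mm², y = 272 mm, Ī = 60 000 mm⁴.
Centroid: ȳ = ΣA·y / ΣA = 128.8 mm.
Transfer each piece to the centroidal x-axis using Ī + A·d² with d = y − 128.8:
  bottom plate: d = -122.8 mm → contributes +36 216 351 mm⁴
  web plate: d = 8.207 mm → contributes +23 740 589 mm⁴
  top plate: d = 143.2 mm → contributes +36 974 787 mm⁴
Total I = 96 931 728 mm⁴.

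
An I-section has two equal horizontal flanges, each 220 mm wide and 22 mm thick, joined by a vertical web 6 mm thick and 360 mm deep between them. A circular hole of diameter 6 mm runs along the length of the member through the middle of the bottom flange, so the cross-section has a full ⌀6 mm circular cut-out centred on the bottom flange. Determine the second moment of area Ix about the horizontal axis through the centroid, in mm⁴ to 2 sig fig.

Ix ≈ 3.8 × 10⁸ mm⁴

Treat the section as a set of non-overlapping primitives; coordinates are from the bounding-box lower-left.
Bottom flange: 220 × 22, A = 4 840 mm², y = 11 mm, Ī = 195 213 mm⁴.
Web: 6 × 360, A = 2 160 mm², y = 202 mm, Ī = 23 328 000 mm⁴.
Top flange: 220 × 22, A = 4 840 mm², y = 393 mm, Ī = 195 213 mm⁴.
Hole (subtracted): ⌀6, A = 28.27 mm², y = 11 mm, Ī = 63.62 mm⁴.
Centroid: ȳ = ΣA·y / ΣA = 202.5 mm.
Transfer each piece to the horizontal axis through the centroid using Ī + A·d² with d = y − 202.5:
  bottom flange: d = -191.5 mm → contributes +177 609 585 mm⁴
  web: d = -0.4572 mm → contributes +23 328 452 mm⁴
  top flange: d = 190.5 mm → contributes +175 918 945 mm⁴
  hole: d = -191.5 mm → contributes −1 036 484 mm⁴
Total I = 375 820 498 mm⁴.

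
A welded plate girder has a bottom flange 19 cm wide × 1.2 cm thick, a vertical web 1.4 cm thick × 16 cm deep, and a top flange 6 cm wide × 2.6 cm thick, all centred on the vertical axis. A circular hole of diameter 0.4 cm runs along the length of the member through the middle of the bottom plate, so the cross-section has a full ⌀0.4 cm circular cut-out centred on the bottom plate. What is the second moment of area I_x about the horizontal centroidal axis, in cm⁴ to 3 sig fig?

I_x ≈ 3470 cm⁴

Decompose the section into non-overlapping parts with the origin at the bottom-left of its bounding rectangle.
Bottom plate: 19 × 1.2, A = 22.8 cm², y = 0.6 cm, Ī = 2.736 cm⁴.
Web plate: 1.4 × 16, A = 22.4 cm², y = 9.2 cm, Ī = 477.87 cm⁴.
Top plate: 6 × 2.6, A = 15.6 cm², y = 18.5 cm, Ī = 8.788 cm⁴.
Hole (subtracted): ⌀0.4, A = 0.12566 cm², y = 0.6 cm, Ī = 0.0012566 cm⁴.
Centroid: ȳ = ΣA·y / ΣA = 8.3773 cm.
Transfer each piece to the horizontal centroidal axis using Ī + A·d² with d = y − 8.3773:
  bottom plate: d = -7.7773 cm → contributes +1381.8 cm⁴
  web plate: d = 0.82274 cm → contributes +493.03 cm⁴
  top plate: d = 10.123 cm → contributes +1607.3 cm⁴
  hole: d = -7.7773 cm → contributes −7.6021 cm⁴
Total I = 3474.6 cm⁴.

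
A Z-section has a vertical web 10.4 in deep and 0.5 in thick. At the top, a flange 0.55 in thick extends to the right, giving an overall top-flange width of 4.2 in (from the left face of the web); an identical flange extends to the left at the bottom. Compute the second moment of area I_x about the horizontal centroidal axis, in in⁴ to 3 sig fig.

I_x ≈ 146 in⁴

Decompose the section into non-overlapping parts with the origin at the bottom-left of its bounding rectangle.
Web: 0.5 × 10.4, A = 5.2 in², y = 5.2 in, Ī = 46.869 in⁴.
Top flange (beyond web): 3.7 × 0.55, A = 2.035 in², y = 10.125 in, Ī = 0.051299 in⁴.
Bottom flange (beyond web): 3.7 × 0.55, A = 2.035 in², y = 0.275 in, Ī = 0.051299 in⁴.
Centroid: ȳ = ΣA·y / ΣA = 5.2 in.
Transfer each piece to the horizontal centroidal axis using Ī + A·d² with d = y − 5.2:
  web: d = 0 in → contributes +46.869 in⁴
  top flange (beyond web): d = 4.925 in → contributes +49.411 in⁴
  bottom flange (beyond web): d = -4.925 in → contributes +49.411 in⁴
Total I = 145.69 in⁴.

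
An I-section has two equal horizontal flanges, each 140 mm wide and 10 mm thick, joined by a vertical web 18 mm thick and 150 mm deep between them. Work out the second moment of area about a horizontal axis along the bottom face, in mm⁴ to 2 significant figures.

Break the section into simple shapes (no overlaps), measuring from the bottom-left corner of the bounding box.
Bottom flange: 140 × 10, A = 1 400 mm², y = 5 mm, Ī = 11 667 mm⁴.
Web: 18 × 150, A = 2 700 mm², y = 85 mm, Ī = 5 062 500 mm⁴.
Top flange: 140 × 10, A = 1 400 mm², y = 165 mm, Ī = 11 667 mm⁴.
Transfer each piece to a horizontal axis along the bottom face using Ī + A·d² with d = y − 0:
  bottom flange: d = 5 mm → contributes +46 667 mm⁴
  web: d = 85 mm → contributes +24 570 000 mm⁴
  top flange: d = 165 mm → contributes +38 126 667 mm⁴
Total I = 62 743 333 mm⁴.

I_base ≈ 6.3 × 10⁷ mm⁴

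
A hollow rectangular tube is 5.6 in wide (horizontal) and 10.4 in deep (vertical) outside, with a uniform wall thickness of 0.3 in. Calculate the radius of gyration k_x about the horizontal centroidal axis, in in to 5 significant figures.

k_x ≈ 3.7907 in

Break the section into simple shapes (no overlaps), measuring from the bottom-left corner of the bounding box.
Outer rectangle: 5.6 × 10.4, A = 58.24 in², y = 5.2 in, Ī = 524.9365 in⁴.
Inner void (subtracted): 5 × 9.8, A = 49 in², y = 5.2 in, Ī = 392.1633 in⁴.
By symmetry the centroid is at mid-height, ȳ = 5.2 in.
All pieces are centred on the horizontal centroidal axis, so I = ΣĪ (holes subtracted) = 132.7732 in⁴.
Radius of gyration: k = √(I/A) = √(132.7732 / 9.24) = 3.790698 in.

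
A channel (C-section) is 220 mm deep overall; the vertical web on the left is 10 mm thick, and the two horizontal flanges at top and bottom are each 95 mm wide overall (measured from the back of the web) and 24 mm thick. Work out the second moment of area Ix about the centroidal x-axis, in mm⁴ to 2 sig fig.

Split into non-overlapping primitives; take the origin at the lower-left of the bounding box.
Web: 10 × 220, A = 2 200 mm², y = 110 mm, Ī = 8 873 333 mm⁴.
Top flange (beyond web): 85 × 24, A = 2 040 mm², y = 208 mm, Ī = 97 920 mm⁴.
Bottom flange (beyond web): 85 × 24, A = 2 040 mm², y = 12 mm, Ī = 97 920 mm⁴.
By symmetry the centroid is at mid-height, ȳ = 110 mm.
Transfer each piece to the centroidal x-axis using Ī + A·d² with d = y − 110:
  web: d = 0 mm → contributes +8 873 333 mm⁴
  top flange (beyond web): d = 98 mm → contributes +19 690 080 mm⁴
  bottom flange (beyond web): d = -98 mm → contributes +19 690 080 mm⁴
Total I = 48 253 493 mm⁴.

Ix ≈ 4.8 × 10⁷ mm⁴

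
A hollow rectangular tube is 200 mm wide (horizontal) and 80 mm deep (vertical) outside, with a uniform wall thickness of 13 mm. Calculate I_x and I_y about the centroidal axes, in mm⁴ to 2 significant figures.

I_x ≈ 6.3 × 10⁶ mm⁴, I_y ≈ 3.0 × 10⁷ mm⁴

Split into non-overlapping primitives; take the origin at the lower-left of the bounding box.
Outer rectangle: 200 × 80, A = 16 000 mm², y = 40 mm, Ī = 8 533 333 mm⁴.
Inner void (subtracted): 174 × 54, A = 9 396 mm², y = 40 mm, Ī = 2 283 228 mm⁴.
By symmetry the centroid is at mid-height, ȳ = 40 mm.
All pieces are centred on the centroidal x-axis, so I = ΣĪ (holes subtracted) = 6 250 105 mm⁴.
Repeating about the centroidal y-axis gives I_y = 29 627 225 mm⁴.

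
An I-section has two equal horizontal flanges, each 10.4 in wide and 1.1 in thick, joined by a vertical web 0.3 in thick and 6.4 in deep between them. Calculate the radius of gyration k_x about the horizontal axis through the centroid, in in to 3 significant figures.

Split into non-overlapping primitives; take the origin at the lower-left of the bounding box.
Bottom flange: 10.4 × 1.1, A = 11.44 in², y = 0.55 in, Ī = 1.1535 in⁴.
Web: 0.3 × 6.4, A = 1.92 in², y = 4.3 in, Ī = 6.5536 in⁴.
Top flange: 10.4 × 1.1, A = 11.44 in², y = 8.05 in, Ī = 1.1535 in⁴.
By symmetry the centroid is at mid-height, ȳ = 4.3 in.
Transfer each piece to the horizontal axis through the centroid using Ī + A·d² with d = y − 4.3:
  bottom flange: d = -3.75 in → contributes +162.03 in⁴
  web: d = 0 in → contributes +6.5536 in⁴
  top flange: d = 3.75 in → contributes +162.03 in⁴
Total I = 330.61 in⁴.
Radius of gyration: k = √(I/A) = √(330.61 / 24.8) = 3.6512 in.

k_x ≈ 3.65 in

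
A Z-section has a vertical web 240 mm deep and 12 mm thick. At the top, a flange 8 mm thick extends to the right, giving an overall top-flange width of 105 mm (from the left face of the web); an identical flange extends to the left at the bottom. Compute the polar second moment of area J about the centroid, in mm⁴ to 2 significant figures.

Break the section into simple shapes (no overlaps), measuring from the bottom-left corner of the bounding box.
Web: 12 × 240, A = 2 880 mm², y = 120 mm, Ī = 13 824 000 mm⁴.
Top flange (beyond web): 93 × 8, A = 744 mm², y = 236 mm, Ī = 3 968 mm⁴.
Bottom flange (beyond web): 93 × 8, A = 744 mm², y = 4 mm, Ī = 3 968 mm⁴.
Centroid: ȳ = ΣA·y / ΣA = 120 mm.
Transfer each piece to the centroidal x-axis using Ī + A·d² with d = y − 120:
  web: d = 0 mm → contributes +13 824 000 mm⁴
  top flange (beyond web): d = 116 mm → contributes +10 015 232 mm⁴
  bottom flange (beyond web): d = -116 mm → contributes +10 015 232 mm⁴
Total I = 33 854 464 mm⁴.
For the y-axis: x̄ = 99 mm.
Repeating about the centroidal y-axis gives I_y = 5 208 336 mm⁴.
Polar second moment: J = I_x + I_y = 39 062 800 mm⁴.

J ≈ 3.9 × 10⁷ mm⁴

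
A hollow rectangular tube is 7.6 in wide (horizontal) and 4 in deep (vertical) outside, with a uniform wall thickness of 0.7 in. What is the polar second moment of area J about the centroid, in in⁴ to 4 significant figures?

Break the section into simple shapes (no overlaps), measuring from the bottom-left corner of the bounding box.
Outer rectangle: 7.6 × 4, A = 30.4 in², y = 2 in, Ī = 40.5333 in⁴.
Inner void (subtracted): 6.2 × 2.6, A = 16.12 in², y = 2 in, Ī = 9.08093 in⁴.
By symmetry the centroid is at mid-height, ȳ = 2 in.
All pieces are centred on the centroidal x-axis, so I = ΣĪ (holes subtracted) = 31.4524 in⁴.
Repeating about the centroidal y-axis gives I_y = 94.6876 in⁴.
Polar second moment: J = I_x + I_y = 126.14 in⁴.

J ≈ 126.1 in⁴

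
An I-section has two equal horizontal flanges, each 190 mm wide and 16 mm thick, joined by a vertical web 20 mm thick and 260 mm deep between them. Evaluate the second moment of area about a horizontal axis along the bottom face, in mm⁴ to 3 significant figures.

I_base ≈ 3.86 × 10⁸ mm⁴

Split into non-overlapping primitives; take the origin at the lower-left of the bounding box.
Bottom flange: 190 × 16, A = 3 040 mm², y = 8 mm, Ī = 64 853 mm⁴.
Web: 20 × 260, A = 5 200 mm², y = 146 mm, Ī = 29 293 333 mm⁴.
Top flange: 190 × 16, A = 3 040 mm², y = 284 mm, Ī = 64 853 mm⁴.
Transfer each piece to the bottom edge using Ī + A·d² with d = y − 0:
  bottom flange: d = 8 mm → contributes +259 413 mm⁴
  web: d = 146 mm → contributes +140 136 533 mm⁴
  top flange: d = 284 mm → contributes +245 259 093 mm⁴
Total I = 385 655 040 mm⁴.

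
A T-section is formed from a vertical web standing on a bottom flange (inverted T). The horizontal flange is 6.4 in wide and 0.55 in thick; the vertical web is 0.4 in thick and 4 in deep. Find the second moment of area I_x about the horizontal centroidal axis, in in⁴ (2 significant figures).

I_x ≈ 7.9 in⁴

Decompose the section into non-overlapping parts with the origin at the bottom-left of its bounding rectangle.
Flange: 6.4 × 0.55, A = 3.52 in², y = 0.275 in, Ī = 0.08873 in⁴.
Web: 0.4 × 4, A = 1.6 in², y = 2.55 in, Ī = 2.133 in⁴.
Centroid: ȳ = ΣA·y / ΣA = 0.9859 in.
Transfer each piece to the horizontal centroidal axis using Ī + A·d² with d = y − 0.9859:
  flange: d = -0.7109 in → contributes +1.868 in⁴
  web: d = 1.564 in → contributes +6.047 in⁴
Total I = 7.915 in⁴.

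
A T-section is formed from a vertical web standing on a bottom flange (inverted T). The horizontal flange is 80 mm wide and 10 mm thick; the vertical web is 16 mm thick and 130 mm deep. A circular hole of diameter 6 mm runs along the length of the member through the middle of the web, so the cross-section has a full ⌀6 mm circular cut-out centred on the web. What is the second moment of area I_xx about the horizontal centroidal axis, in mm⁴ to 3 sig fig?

I_xx ≈ 5.76 × 10⁶ mm⁴

Decompose the section into non-overlapping parts with the origin at the bottom-left of its bounding rectangle.
Flange: 80 × 10, A = 800 mm², y = 5 mm, Ī = 6666.7 mm⁴.
Web: 16 × 130, A = 2 080 mm², y = 75 mm, Ī = 2 929 333 mm⁴.
Hole (subtracted): ⌀6, A = 28.274 mm², y = 75 mm, Ī = 63.617 mm⁴.
Centroid: ȳ = ΣA·y / ΣA = 55.363 mm.
Transfer each piece to the horizontal centroidal axis using Ī + A·d² with d = y − 55.363:
  flange: d = -50.363 mm → contributes +2 035 793 mm⁴
  web: d = 19.637 mm → contributes +3 731 425 mm⁴
  hole: d = 19.637 mm → contributes −10 967 mm⁴
Total I = 5 756 251 mm⁴.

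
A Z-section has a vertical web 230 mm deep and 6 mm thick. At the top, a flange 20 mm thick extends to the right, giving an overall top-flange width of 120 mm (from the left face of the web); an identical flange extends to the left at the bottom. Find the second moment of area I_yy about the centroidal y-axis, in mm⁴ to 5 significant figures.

Decompose the section into non-overlapping parts with the origin at the bottom-left of its bounding rectangle.
Web: 6 × 230, A = 1 380 mm², x = 117 mm, Ī = 4 140 mm⁴.
Top flange (beyond web): 114 × 20, A = 2 280 mm², x = 177 mm, Ī = 2 469 240 mm⁴.
Bottom flange (beyond web): 114 × 20, A = 2 280 mm², x = 57 mm, Ī = 2 469 240 mm⁴.
Centroid: x̄ = ΣA·x / ΣA = 117 mm.
Transfer each piece to the centroidal y-axis using Ī + A·d² with d = x − 117:
  web: d = 0 mm → contributes +4 140 mm⁴
  top flange (beyond web): d = 60 mm → contributes +10 677 240 mm⁴
  bottom flange (beyond web): d = -60 mm → contributes +10 677 240 mm⁴
Total I = 21 358 620 mm⁴.

I_yy ≈ 2.1359 × 10⁷ mm⁴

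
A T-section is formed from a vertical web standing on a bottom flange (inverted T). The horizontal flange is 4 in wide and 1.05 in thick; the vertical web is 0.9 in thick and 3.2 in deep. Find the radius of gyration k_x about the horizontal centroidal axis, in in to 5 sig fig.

Decompose the section into non-overlapping parts with the origin at the bottom-left of its bounding rectangle.
Flange: 4 × 1.05, A = 4.2 in², y = 0.525 in, Ī = 0.385875 in⁴.
Web: 0.9 × 3.2, A = 2.88 in², y = 2.65 in, Ī = 2.4576 in⁴.
Centroid: ȳ = ΣA·y / ΣA = 1.389407 in.
Transfer each piece to the horizontal centroidal axis using Ī + A·d² with d = y − 1.389407:
  flange: d = -0.8644068 in → contributes +3.524111 in⁴
  web: d = 1.260593 in → contributes +7.034194 in⁴
Total I = 10.55831 in⁴.
Radius of gyration: k = √(I/A) = √(10.55831 / 7.08) = 1.221182 in.

k_x ≈ 1.2212 in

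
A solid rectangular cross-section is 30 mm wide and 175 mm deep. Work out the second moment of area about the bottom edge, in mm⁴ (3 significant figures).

The section: 30 × 175, A = 5 250 mm², y = 87.5 mm, Ī = 13 398 438 mm⁴.
Transfer it to the base of the section using Ī + A·d² with d = y − 0:
  the section: d = 87.5 mm → contributes +53 593 750 mm⁴
Total I = 53 593 750 mm⁴.

I_base ≈ 5.36 × 10⁷ mm⁴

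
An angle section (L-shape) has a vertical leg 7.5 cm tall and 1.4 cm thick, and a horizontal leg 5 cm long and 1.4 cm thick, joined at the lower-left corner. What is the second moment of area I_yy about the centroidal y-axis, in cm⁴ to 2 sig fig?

I_yy ≈ 28 cm⁴

Break the section into simple shapes (no overlaps), measuring from the bottom-left corner of the bounding box.
Vertical leg: 1.4 × 7.5, A = 10.5 cm², x = 0.7 cm, Ī = 1.715 cm⁴.
Horizontal leg (remainder): 3.6 × 1.4, A = 5.04 cm², x = 3.2 cm, Ī = 5.443 cm⁴.
Centroid: x̄ = ΣA·x / ΣA = 1.511 cm.
Transfer each piece to the centroidal y-axis using Ī + A·d² with d = x − 1.511:
  vertical leg: d = -0.8108 cm → contributes +8.618 cm⁴
  horizontal leg (remainder): d = 1.689 cm → contributes +19.82 cm⁴
Total I = 28.44 cm⁴.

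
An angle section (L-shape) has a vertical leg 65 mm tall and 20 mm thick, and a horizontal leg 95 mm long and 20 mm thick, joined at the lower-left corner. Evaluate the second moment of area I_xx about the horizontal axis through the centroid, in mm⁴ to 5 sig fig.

Break the section into simple shapes (no overlaps), measuring from the bottom-left corner of the bounding box.
Vertical leg: 20 × 65, A = 1 300 mm², y = 32.5 mm, Ī = 457708.3 mm⁴.
Horizontal leg (remainder): 75 × 20, A = 1 500 mm², y = 10 mm, Ī = 50 000 mm⁴.
Centroid: ȳ = ΣA·y / ΣA = 20.44643 mm.
Transfer each piece to the horizontal axis through the centroid using Ī + A·d² with d = y − 20.44643:
  vertical leg: d = 12.05357 mm → contributes +646583.5 mm⁴
  horizontal leg (remainder): d = -10.44643 mm → contributes +213691.8 mm⁴
Total I = 860275.3 mm⁴.

I_xx ≈ 8.6028 × 10⁵ mm⁴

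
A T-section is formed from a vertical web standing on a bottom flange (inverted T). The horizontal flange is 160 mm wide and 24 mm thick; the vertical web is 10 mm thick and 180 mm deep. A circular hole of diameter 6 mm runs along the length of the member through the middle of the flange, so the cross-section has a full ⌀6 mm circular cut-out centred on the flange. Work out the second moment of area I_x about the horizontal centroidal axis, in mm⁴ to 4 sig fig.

I_x ≈ 1.776 × 10⁷ mm⁴

Decompose the section into non-overlapping parts with the origin at the bottom-left of its bounding rectangle.
Flange: 160 × 24, A = 3 840 mm², y = 12 mm, Ī = 184 320 mm⁴.
Web: 10 × 180, A = 1 800 mm², y = 114 mm, Ī = 4 860 000 mm⁴.
Hole (subtracted): ⌀6, A = 28.2743 mm², y = 12 mm, Ī = 63.6173 mm⁴.
Centroid: ȳ = ΣA·y / ΣA = 44.7172 mm.
Transfer each piece to the horizontal centroidal axis using Ī + A·d² with d = y − 44.7172:
  flange: d = -32.7172 mm → contributes +4 294 716 mm⁴
  web: d = 69.2828 mm → contributes +13 500 189 mm⁴
  hole: d = -32.7172 mm → contributes −30328.9 mm⁴
Total I = 17 764 577 mm⁴.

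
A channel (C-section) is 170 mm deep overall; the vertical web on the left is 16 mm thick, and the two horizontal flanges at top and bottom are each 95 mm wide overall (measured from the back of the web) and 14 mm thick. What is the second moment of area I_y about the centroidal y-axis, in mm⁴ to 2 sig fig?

I_y ≈ 4.0 × 10⁶ mm⁴

Treat the section as a set of non-overlapping primitives; coordinates are from the bounding-box lower-left.
Web: 16 × 170, A = 2 720 mm², x = 8 mm, Ī = 58 027 mm⁴.
Top flange (beyond web): 79 × 14, A = 1 106 mm², x = 55.5 mm, Ī = 575 212 mm⁴.
Bottom flange (beyond web): 79 × 14, A = 1 106 mm², x = 55.5 mm, Ī = 575 212 mm⁴.
Centroid: x̄ = ΣA·x / ΣA = 29.3 mm.
Transfer each piece to the centroidal y-axis using Ī + A·d² with d = x − 29.3:
  web: d = -21.3 mm → contributes +1 292 496 mm⁴
  top flange (beyond web): d = 26.2 mm → contributes +1 334 199 mm⁴
  bottom flange (beyond web): d = 26.2 mm → contributes +1 334 199 mm⁴
Total I = 3 960 893 mm⁴.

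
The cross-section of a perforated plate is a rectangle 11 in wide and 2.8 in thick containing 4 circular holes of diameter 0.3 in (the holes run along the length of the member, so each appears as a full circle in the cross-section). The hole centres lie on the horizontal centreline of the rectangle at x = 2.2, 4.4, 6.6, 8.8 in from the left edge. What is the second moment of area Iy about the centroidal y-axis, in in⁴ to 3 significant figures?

Break the section into simple shapes (no overlaps), measuring from the bottom-left corner of the bounding box.
Plate: 11 × 2.8, A = 30.8 in², x = 5.5 in, Ī = 310.57 in⁴.
Hole 1 (subtracted): ⌀0.3, A = 0.070686 in², x = 2.2 in, Ī = 0.00039761 in⁴.
Hole 2 (subtracted): ⌀0.3, A = 0.070686 in², x = 4.4 in, Ī = 0.00039761 in⁴.
Hole 3 (subtracted): ⌀0.3, A = 0.070686 in², x = 6.6 in, Ī = 0.00039761 in⁴.
Hole 4 (subtracted): ⌀0.3, A = 0.070686 in², x = 8.8 in, Ī = 0.00039761 in⁴.
By symmetry the centroid is at mid-width, x̄ = 5.5 in.
Transfer each piece to the centroidal y-axis using Ī + A·d² with d = x − 5.5:
  plate: d = 0 in → contributes +310.57 in⁴
  hole 1: d = -3.3 in → contributes −0.77017 in⁴
  hole 2: d = -1.1 in → contributes −0.085927 in⁴
  hole 3: d = 1.1 in → contributes −0.085927 in⁴
  hole 4: d = 3.3 in → contributes −0.77017 in⁴
Total I = 308.85 in⁴.

Iy ≈ 309 in⁴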